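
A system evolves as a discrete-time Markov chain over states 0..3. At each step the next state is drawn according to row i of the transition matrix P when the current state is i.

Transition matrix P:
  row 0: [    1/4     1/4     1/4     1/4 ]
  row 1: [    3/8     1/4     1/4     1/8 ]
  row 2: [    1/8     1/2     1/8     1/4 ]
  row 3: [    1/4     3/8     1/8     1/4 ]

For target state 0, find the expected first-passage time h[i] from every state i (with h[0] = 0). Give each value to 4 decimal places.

h = [0.0000, 3.3032, 4.0774, 3.6645]

First-step conditioning: h[0] = 0; for i ≠ 0, h[i] = 1 + Σ_k P[i][k]·h[k].
  h[1] = 1 + 1/4·h[1] + 1/4·h[2] + 1/8·h[3]
  h[2] = 1 + 1/2·h[1] + 1/8·h[2] + 1/4·h[3]
  h[3] = 1 + 3/8·h[1] + 1/8·h[2] + 1/4·h[3]
Solving the 3×3 linear system over states ≠ 0 gives exactly h = [0, 512/155, 632/155, 568/155] (h[0] = 0 is the target).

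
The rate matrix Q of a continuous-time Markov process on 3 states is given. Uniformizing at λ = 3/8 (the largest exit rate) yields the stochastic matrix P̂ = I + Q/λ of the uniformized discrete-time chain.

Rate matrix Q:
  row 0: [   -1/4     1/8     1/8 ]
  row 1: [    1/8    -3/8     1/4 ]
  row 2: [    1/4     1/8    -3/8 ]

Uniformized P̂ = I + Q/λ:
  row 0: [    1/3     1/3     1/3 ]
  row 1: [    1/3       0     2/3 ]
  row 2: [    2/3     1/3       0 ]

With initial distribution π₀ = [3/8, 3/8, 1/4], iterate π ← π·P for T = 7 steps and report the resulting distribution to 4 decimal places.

t=0: π = [0.3750, 0.3750, 0.2500]
t=1: π = [0.4167, 0.2083, 0.3750]
t=2: π = [0.4583, 0.2639, 0.2778]
t=3: π = [0.4259, 0.2454, 0.3287]
t=4: π = [0.4429, 0.2515, 0.3056]
t=5: π = [0.4352, 0.2495, 0.3153]
t=6: π = [0.4384, 0.2502, 0.3114]
t=7: π = [0.4371, 0.2499, 0.3129]

π = [0.4371, 0.2499, 0.3129]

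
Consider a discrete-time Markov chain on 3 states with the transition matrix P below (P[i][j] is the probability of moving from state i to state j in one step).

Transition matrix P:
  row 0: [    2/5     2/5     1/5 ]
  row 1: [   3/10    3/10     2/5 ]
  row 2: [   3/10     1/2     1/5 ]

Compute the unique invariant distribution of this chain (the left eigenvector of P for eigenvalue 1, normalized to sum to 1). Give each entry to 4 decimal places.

Balance equations π_j = Σ_i π_i·P[i][j]:
  π_0 = 2/5·π_0 + 3/10·π_1 + 3/10·π_2
  π_1 = 2/5·π_0 + 3/10·π_1 + 1/2·π_2
  normalize: π_0 + π_1 + π_2 = 1
Solving the linear system gives exactly π = [1/3, 7/18, 5/18].

π = [0.3333, 0.3889, 0.2778]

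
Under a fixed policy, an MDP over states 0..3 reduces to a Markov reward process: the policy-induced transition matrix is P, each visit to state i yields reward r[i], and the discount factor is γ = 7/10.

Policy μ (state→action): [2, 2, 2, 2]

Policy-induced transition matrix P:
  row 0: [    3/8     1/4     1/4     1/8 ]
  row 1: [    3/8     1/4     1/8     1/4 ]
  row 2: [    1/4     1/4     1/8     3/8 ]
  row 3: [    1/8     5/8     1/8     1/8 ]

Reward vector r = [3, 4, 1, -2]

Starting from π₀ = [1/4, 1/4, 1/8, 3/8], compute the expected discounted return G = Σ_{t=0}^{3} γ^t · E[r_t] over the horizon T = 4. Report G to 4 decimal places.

G = 4.2528

t=0: π = [0.2500, 0.2500, 0.1250, 0.3750], E[r] = 1.1250, γ^t·E[r] = 1.125000, running G = 1.125000
t=1: π = [0.2656, 0.3906, 0.1563, 0.1875], E[r] = 2.1406, γ^t·E[r] = 1.498438, running G = 2.623438
t=2: π = [0.3086, 0.3203, 0.1582, 0.2129], E[r] = 1.9395, γ^t·E[r] = 0.950332, running G = 3.573770
t=3: π = [0.3020, 0.3298, 0.1636, 0.2046], E[r] = 1.9797, γ^t·E[r] = 0.679050, running G = 4.252819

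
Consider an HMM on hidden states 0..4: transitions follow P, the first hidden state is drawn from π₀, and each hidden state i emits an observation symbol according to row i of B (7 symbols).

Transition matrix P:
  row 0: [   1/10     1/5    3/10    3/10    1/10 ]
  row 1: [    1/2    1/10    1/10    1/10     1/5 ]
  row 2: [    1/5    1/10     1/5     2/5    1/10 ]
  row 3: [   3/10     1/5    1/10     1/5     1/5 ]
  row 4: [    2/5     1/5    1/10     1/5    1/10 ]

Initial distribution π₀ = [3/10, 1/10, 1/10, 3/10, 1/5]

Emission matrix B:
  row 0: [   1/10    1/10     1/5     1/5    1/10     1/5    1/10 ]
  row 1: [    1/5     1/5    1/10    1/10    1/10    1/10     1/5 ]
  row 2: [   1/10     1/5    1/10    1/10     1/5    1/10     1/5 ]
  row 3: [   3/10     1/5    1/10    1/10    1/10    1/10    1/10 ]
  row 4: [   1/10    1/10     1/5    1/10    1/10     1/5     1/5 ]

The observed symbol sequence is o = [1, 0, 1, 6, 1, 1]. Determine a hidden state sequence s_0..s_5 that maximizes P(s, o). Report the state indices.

t=0: δ = [3.000e-02, 2.000e-02, 2.000e-02, 6.000e-02, 2.000e-02]  (obs o_0=1)
t=1: δ = [1.800e-03, 2.400e-03, 9.000e-04, 3.600e-03, 1.200e-03]  ψ = [3, 3, 0, 3, 3]  (obs o_1=0)
t=2: δ = [1.200e-04, 1.440e-04, 1.080e-04, 1.440e-04, 7.200e-05]  ψ = [1, 3, 0, 3, 3]  (obs o_2=1)
t=3: δ = [7.200e-06, 5.760e-06, 7.200e-06, 4.320e-06, 5.760e-06]  ψ = [1, 3, 0, 2, 1]  (obs o_3=6)
t=4: δ = [2.880e-07, 2.880e-07, 4.320e-07, 5.760e-07, 1.152e-07]  ψ = [1, 0, 0, 2, 1]  (obs o_4=1)
t=5: δ = [1.728e-08, 2.304e-08, 1.728e-08, 3.456e-08, 1.152e-08]  ψ = [3, 3, 0, 2, 3]  (obs o_5=1)
backtrack: best end state = 3; path = [3, 3, 1, 0, 2, 3]

path = [3, 3, 1, 0, 2, 3]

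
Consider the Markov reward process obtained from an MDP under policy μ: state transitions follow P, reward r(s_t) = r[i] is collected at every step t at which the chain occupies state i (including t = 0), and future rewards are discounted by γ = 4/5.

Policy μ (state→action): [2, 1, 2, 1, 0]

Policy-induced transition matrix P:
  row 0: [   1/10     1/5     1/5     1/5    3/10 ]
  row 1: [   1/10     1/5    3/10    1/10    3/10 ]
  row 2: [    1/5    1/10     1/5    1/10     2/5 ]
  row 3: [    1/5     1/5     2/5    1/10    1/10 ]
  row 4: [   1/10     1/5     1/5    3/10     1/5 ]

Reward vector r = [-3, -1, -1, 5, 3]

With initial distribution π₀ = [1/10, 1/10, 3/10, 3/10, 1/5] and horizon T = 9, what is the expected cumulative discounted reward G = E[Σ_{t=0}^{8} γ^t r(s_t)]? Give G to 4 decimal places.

t=0: π = [0.1000, 0.1000, 0.3000, 0.3000, 0.2000], E[r] = 1.4000, γ^t·E[r] = 1.400000, running G = 1.400000
t=1: π = [0.1600, 0.1700, 0.2700, 0.1500, 0.2500], E[r] = 0.5800, γ^t·E[r] = 0.464000, running G = 1.864000
t=2: π = [0.1420, 0.1730, 0.2470, 0.1660, 0.2720], E[r] = 0.8000, γ^t·E[r] = 0.512000, running G = 2.376000
t=3: π = [0.1413, 0.1753, 0.2505, 0.1686, 0.2643], E[r] = 0.7862, γ^t·E[r] = 0.402534, running G = 2.778534
t=4: π = [0.1419, 0.1750, 0.2513, 0.1670, 0.2649], E[r] = 0.7777, γ^t·E[r] = 0.318554, running G = 3.097089
t=5: π = [0.1418, 0.1749, 0.2509, 0.1672, 0.2652], E[r] = 0.7803, γ^t·E[r] = 0.255697, running G = 3.352786
t=6: π = [0.1418, 0.1749, 0.2509, 0.1672, 0.2651], E[r] = 0.7803, γ^t·E[r] = 0.204549, running G = 3.557334
t=7: π = [0.1418, 0.1749, 0.2509, 0.1672, 0.2651], E[r] = 0.7801, γ^t·E[r] = 0.163608, running G = 3.720942
t=8: π = [0.1418, 0.1749, 0.2509, 0.1672, 0.2651], E[r] = 0.7802, γ^t·E[r] = 0.130892, running G = 3.851834

G = 3.8518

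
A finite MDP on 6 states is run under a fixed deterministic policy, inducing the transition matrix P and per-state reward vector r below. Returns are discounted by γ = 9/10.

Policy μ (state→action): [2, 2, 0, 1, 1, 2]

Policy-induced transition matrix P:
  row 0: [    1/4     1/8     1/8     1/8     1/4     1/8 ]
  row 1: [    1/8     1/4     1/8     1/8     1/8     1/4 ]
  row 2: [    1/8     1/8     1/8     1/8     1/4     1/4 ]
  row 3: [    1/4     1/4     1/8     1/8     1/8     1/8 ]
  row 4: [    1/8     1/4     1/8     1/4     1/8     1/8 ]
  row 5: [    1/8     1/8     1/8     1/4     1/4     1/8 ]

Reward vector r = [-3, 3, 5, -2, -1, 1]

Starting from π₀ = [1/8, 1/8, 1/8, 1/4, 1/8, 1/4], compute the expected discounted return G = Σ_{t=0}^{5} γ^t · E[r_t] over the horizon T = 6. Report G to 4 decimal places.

t=0: π = [0.1250, 0.1250, 0.1250, 0.2500, 0.1250, 0.2500], E[r] = 0.2500, γ^t·E[r] = 0.250000, running G = 0.250000
t=1: π = [0.1719, 0.1875, 0.1250, 0.1719, 0.1875, 0.1563], E[r] = 0.2969, γ^t·E[r] = 0.267188, running G = 0.517188
t=2: π = [0.1680, 0.1934, 0.1250, 0.1680, 0.1816, 0.1641], E[r] = 0.3477, γ^t·E[r] = 0.281602, running G = 0.798789
t=3: π = [0.1670, 0.1929, 0.1250, 0.1682, 0.1821, 0.1648], E[r] = 0.3489, γ^t·E[r] = 0.254331, running G = 1.053120
t=4: π = [0.1669, 0.1929, 0.1250, 0.1684, 0.1821, 0.1647], E[r] = 0.3489, γ^t·E[r] = 0.228918, running G = 1.282039
t=5: π = [0.1669, 0.1929, 0.1250, 0.1684, 0.1821, 0.1647], E[r] = 0.3490, γ^t·E[r] = 0.206074, running G = 1.488112

G = 1.4881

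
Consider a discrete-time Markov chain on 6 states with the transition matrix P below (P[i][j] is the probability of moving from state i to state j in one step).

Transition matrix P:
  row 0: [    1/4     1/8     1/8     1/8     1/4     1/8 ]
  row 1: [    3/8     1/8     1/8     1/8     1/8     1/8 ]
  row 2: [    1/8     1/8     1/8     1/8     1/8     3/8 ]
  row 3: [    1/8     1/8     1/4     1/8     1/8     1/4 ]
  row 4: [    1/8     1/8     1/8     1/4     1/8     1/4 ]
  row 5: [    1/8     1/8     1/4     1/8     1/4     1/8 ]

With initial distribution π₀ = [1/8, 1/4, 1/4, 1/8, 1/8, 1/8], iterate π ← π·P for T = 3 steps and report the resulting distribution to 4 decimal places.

t=0: π = [0.1250, 0.2500, 0.2500, 0.1250, 0.1250, 0.1250]
t=1: π = [0.2031, 0.1250, 0.1563, 0.1406, 0.1563, 0.2188]
t=2: π = [0.1816, 0.1250, 0.1699, 0.1445, 0.1777, 0.2012]
t=3: π = [0.1790, 0.1250, 0.1682, 0.1472, 0.1729, 0.2078]

π = [0.1790, 0.1250, 0.1682, 0.1472, 0.1729, 0.2078]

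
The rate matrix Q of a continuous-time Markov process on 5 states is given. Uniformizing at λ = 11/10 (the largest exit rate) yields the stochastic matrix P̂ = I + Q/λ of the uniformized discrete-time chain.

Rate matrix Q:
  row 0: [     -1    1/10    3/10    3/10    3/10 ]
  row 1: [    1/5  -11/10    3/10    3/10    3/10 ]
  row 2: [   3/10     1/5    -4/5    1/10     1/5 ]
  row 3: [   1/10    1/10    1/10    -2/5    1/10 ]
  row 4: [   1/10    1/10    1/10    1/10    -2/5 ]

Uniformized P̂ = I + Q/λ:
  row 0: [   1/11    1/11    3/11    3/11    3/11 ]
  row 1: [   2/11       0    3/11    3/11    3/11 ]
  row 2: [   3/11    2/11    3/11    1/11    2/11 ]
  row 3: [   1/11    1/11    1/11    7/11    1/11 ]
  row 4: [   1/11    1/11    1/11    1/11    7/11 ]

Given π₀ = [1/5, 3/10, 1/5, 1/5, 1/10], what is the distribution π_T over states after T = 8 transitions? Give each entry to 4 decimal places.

t=0: π = [0.2000, 0.3000, 0.2000, 0.2000, 0.1000]
t=1: π = [0.1545, 0.0818, 0.2182, 0.2909, 0.2545]
t=2: π = [0.1380, 0.1033, 0.1736, 0.2926, 0.2926]
t=3: π = [0.1319, 0.0973, 0.1663, 0.2944, 0.3101]
t=4: π = [0.1300, 0.0972, 0.1628, 0.2931, 0.3169]
t=5: π = [0.1293, 0.0969, 0.1618, 0.2921, 0.3199]
t=6: π = [0.1291, 0.0968, 0.1615, 0.2914, 0.3212]
t=7: π = [0.1291, 0.0968, 0.1613, 0.2909, 0.3219]
t=8: π = [0.1290, 0.0968, 0.1613, 0.2907, 0.3222]

π = [0.1290, 0.0968, 0.1613, 0.2907, 0.3222]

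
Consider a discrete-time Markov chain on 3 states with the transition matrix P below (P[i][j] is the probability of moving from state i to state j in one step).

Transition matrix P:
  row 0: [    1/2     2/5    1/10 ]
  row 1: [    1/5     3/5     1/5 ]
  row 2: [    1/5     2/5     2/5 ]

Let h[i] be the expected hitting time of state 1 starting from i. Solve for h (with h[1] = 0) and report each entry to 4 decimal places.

First-step conditioning: h[1] = 0; for i ≠ 1, h[i] = 1 + Σ_k P[i][k]·h[k].
  h[0] = 1 + 1/2·h[0] + 1/10·h[2]
  h[2] = 1 + 1/5·h[0] + 2/5·h[2]
Solving the 2×2 linear system over states ≠ 1 gives exactly h = [5/2, 0, 5/2] (h[1] = 0 is the target).

h = [2.5000, 0.0000, 2.5000]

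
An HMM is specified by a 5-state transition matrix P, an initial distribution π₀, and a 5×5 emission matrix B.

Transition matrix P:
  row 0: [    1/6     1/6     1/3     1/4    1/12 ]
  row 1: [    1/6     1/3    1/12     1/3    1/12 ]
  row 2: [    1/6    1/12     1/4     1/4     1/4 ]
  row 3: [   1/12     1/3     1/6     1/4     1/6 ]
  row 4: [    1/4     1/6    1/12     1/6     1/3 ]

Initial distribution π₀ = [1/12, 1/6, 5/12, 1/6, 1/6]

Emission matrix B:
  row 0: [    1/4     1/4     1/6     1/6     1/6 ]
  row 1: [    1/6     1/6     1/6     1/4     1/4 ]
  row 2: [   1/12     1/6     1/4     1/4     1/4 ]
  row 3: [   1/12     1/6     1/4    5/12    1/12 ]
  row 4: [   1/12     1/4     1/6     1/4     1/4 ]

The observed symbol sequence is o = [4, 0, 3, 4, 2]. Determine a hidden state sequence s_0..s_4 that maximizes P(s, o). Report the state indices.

t=0: δ = [1.389e-02, 4.167e-02, 1.042e-01, 1.389e-02, 4.167e-02]  (obs o_0=4)
t=1: δ = [4.340e-03, 2.315e-03, 2.170e-03, 2.170e-03, 2.170e-03]  ψ = [2, 1, 2, 2, 2]  (obs o_1=0)
t=2: δ = [1.206e-04, 1.929e-04, 3.617e-04, 4.521e-04, 1.808e-04]  ψ = [0, 1, 0, 0, 4]  (obs o_2=3)
t=3: δ = [1.005e-05, 3.768e-05, 2.261e-05, 9.419e-06, 2.261e-05]  ψ = [2, 3, 2, 3, 2]  (obs o_3=4)
t=4: δ = [1.047e-06, 2.093e-06, 1.413e-06, 3.140e-06, 1.256e-06]  ψ = [1, 1, 2, 1, 4]  (obs o_4=2)
backtrack: best end state = 3; path = [2, 0, 3, 1, 3]

path = [2, 0, 3, 1, 3]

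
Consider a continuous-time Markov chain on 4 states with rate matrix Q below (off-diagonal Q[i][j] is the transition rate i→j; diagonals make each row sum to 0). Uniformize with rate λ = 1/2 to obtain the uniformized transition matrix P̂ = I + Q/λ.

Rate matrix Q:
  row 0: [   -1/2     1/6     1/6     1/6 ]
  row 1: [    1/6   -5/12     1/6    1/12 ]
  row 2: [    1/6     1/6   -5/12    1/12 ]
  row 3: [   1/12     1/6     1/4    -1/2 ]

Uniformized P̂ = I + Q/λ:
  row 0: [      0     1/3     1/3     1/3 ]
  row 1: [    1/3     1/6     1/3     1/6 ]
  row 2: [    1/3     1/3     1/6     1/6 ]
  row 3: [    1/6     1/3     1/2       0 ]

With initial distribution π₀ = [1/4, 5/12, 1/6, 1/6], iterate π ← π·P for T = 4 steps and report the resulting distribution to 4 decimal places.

π = [0.2280, 0.2858, 0.3108, 0.1753]

t=0: π = [0.2500, 0.4167, 0.1667, 0.1667]
t=1: π = [0.2222, 0.2639, 0.3333, 0.1806]
t=2: π = [0.2292, 0.2894, 0.3079, 0.1736]
t=3: π = [0.2280, 0.2851, 0.3110, 0.1759]
t=4: π = [0.2280, 0.2858, 0.3108, 0.1753]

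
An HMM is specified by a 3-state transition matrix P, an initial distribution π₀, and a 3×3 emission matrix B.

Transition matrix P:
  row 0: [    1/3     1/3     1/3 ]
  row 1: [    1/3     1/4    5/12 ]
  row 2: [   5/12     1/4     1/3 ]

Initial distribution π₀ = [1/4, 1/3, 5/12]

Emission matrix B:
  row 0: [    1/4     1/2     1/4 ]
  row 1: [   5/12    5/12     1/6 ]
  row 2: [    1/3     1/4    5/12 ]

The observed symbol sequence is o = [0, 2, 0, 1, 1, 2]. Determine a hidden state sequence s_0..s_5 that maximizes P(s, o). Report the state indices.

t=0: δ = [6.250e-02, 1.389e-01, 1.389e-01]  (obs o_0=0)
t=1: δ = [1.447e-02, 5.787e-03, 2.411e-02]  ψ = [2, 1, 1]  (obs o_1=2)
t=2: δ = [2.512e-03, 2.512e-03, 2.679e-03]  ψ = [2, 2, 2]  (obs o_2=0)
t=3: δ = [5.582e-04, 3.489e-04, 2.616e-04]  ψ = [2, 0, 1]  (obs o_3=1)
t=4: δ = [9.303e-05, 7.752e-05, 4.651e-05]  ψ = [0, 0, 0]  (obs o_4=1)
t=5: δ = [7.752e-06, 5.168e-06, 1.346e-05]  ψ = [0, 0, 1]  (obs o_5=2)
backtrack: best end state = 2; path = [1, 2, 2, 0, 1, 2]

path = [1, 2, 2, 0, 1, 2]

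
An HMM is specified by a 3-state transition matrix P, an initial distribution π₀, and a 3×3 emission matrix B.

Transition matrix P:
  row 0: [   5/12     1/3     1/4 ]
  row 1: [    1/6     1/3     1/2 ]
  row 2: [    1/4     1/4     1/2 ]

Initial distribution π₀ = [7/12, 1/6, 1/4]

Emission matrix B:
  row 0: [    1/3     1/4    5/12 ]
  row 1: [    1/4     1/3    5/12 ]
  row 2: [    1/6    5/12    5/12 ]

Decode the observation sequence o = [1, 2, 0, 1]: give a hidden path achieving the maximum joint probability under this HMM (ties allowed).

path = [0, 0, 1, 2]

t=0: δ = [1.458e-01, 5.556e-02, 1.042e-01]  (obs o_0=1)
t=1: δ = [2.532e-02, 2.025e-02, 2.170e-02]  ψ = [0, 0, 2]  (obs o_1=2)
t=2: δ = [3.516e-03, 2.110e-03, 1.808e-03]  ψ = [0, 0, 2]  (obs o_2=0)
t=3: δ = [3.663e-04, 3.907e-04, 4.396e-04]  ψ = [0, 0, 1]  (obs o_3=1)
backtrack: best end state = 2; path = [0, 0, 1, 2]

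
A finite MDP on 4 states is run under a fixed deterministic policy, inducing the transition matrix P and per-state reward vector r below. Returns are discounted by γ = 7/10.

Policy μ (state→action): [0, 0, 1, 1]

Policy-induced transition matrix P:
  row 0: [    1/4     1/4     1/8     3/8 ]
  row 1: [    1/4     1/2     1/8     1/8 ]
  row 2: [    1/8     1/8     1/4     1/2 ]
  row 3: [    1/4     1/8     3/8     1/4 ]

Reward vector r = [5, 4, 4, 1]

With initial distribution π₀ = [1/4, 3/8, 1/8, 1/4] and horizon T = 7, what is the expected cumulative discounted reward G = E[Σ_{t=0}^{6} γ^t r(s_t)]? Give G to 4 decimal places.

t=0: π = [0.2500, 0.3750, 0.1250, 0.2500], E[r] = 3.5000, γ^t·E[r] = 3.500000, running G = 3.500000
t=1: π = [0.2344, 0.2969, 0.2031, 0.2656], E[r] = 3.4375, γ^t·E[r] = 2.406250, running G = 5.906250
t=2: π = [0.2246, 0.2656, 0.2168, 0.2930], E[r] = 3.3457, γ^t·E[r] = 1.639395, running G = 7.545645
t=3: π = [0.2229, 0.2527, 0.2253, 0.2991], E[r] = 3.3257, γ^t·E[r] = 1.140709, running G = 8.686354
t=4: π = [0.2218, 0.2476, 0.2279, 0.3026], E[r] = 3.3140, γ^t·E[r] = 0.795690, running G = 9.482044
t=5: π = [0.2215, 0.2456, 0.2291, 0.3038], E[r] = 3.3102, γ^t·E[r] = 0.556350, running G = 10.038394
t=6: π = [0.2214, 0.2448, 0.2296, 0.3043], E[r] = 3.3085, γ^t·E[r] = 0.389245, running G = 10.427639

G = 10.4276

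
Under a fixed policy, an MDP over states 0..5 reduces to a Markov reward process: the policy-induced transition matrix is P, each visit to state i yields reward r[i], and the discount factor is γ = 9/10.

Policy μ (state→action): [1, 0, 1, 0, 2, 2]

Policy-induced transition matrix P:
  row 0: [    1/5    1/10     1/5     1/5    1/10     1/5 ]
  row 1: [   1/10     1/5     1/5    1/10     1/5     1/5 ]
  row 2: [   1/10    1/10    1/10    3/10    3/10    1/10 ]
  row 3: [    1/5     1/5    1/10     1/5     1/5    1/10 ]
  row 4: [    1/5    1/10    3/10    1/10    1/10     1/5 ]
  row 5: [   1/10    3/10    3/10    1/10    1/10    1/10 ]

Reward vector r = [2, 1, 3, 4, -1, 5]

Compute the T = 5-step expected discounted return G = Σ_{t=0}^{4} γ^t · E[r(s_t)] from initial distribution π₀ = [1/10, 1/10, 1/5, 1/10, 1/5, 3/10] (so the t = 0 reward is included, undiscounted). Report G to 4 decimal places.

G = 9.7132

t=0: π = [0.1000, 0.1000, 0.2000, 0.1000, 0.2000, 0.3000], E[r] = 2.6000, γ^t·E[r] = 2.600000, running G = 2.600000
t=1: π = [0.1400, 0.1800, 0.2200, 0.1600, 0.1600, 0.1400], E[r] = 2.3000, γ^t·E[r] = 2.070000, running G = 4.670000
t=2: π = [0.1460, 0.1620, 0.1920, 0.1740, 0.1780, 0.1480], E[r] = 2.2880, γ^t·E[r] = 1.853280, running G = 6.523280
t=3: π = [0.1498, 0.1632, 0.1960, 0.1704, 0.1720, 0.1486], E[r] = 2.3034, γ^t·E[r] = 1.679179, running G = 8.202459
t=4: π = [0.1492, 0.1631, 0.1954, 0.1712, 0.1726, 0.1485], E[r] = 2.3026, γ^t·E[r] = 1.510736, running G = 9.713194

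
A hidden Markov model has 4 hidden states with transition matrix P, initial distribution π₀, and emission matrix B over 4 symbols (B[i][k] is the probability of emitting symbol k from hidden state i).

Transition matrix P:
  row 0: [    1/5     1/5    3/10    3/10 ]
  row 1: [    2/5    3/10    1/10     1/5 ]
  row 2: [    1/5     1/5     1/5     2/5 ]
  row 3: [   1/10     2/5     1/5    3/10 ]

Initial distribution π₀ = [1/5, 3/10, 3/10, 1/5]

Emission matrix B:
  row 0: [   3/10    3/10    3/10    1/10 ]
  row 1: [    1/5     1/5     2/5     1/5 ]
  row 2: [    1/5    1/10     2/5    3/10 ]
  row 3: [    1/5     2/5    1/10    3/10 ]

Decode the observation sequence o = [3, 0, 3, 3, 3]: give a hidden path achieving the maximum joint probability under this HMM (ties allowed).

t=0: δ = [2.000e-02, 6.000e-02, 9.000e-02, 6.000e-02]  (obs o_0=3)
t=1: δ = [7.200e-03, 4.800e-03, 3.600e-03, 7.200e-03]  ψ = [1, 3, 2, 2]  (obs o_1=0)
t=2: δ = [1.920e-04, 5.760e-04, 6.480e-04, 6.480e-04]  ψ = [1, 3, 0, 0]  (obs o_2=3)
t=3: δ = [2.304e-05, 5.184e-05, 3.888e-05, 7.776e-05]  ψ = [1, 3, 2, 2]  (obs o_3=3)
t=4: δ = [2.074e-06, 6.221e-06, 4.666e-06, 6.998e-06]  ψ = [1, 3, 3, 3]  (obs o_4=3)
backtrack: best end state = 3; path = [1, 0, 2, 3, 3]

path = [1, 0, 2, 3, 3]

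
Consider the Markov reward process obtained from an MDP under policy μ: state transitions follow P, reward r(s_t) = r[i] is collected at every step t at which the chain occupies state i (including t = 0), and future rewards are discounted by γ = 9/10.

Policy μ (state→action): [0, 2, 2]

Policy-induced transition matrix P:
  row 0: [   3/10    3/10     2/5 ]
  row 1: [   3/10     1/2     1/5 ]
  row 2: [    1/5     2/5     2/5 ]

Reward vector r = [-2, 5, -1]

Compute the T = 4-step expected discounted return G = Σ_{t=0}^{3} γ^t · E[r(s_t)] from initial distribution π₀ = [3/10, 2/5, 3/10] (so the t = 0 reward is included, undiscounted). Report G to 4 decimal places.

G = 4.0449

t=0: π = [0.3000, 0.4000, 0.3000], E[r] = 1.1000, γ^t·E[r] = 1.100000, running G = 1.100000
t=1: π = [0.2700, 0.4100, 0.3200], E[r] = 1.1900, γ^t·E[r] = 1.071000, running G = 2.171000
t=2: π = [0.2680, 0.4140, 0.3180], E[r] = 1.2160, γ^t·E[r] = 0.984960, running G = 3.155960
t=3: π = [0.2682, 0.4146, 0.3172], E[r] = 1.2194, γ^t·E[r] = 0.888943, running G = 4.044903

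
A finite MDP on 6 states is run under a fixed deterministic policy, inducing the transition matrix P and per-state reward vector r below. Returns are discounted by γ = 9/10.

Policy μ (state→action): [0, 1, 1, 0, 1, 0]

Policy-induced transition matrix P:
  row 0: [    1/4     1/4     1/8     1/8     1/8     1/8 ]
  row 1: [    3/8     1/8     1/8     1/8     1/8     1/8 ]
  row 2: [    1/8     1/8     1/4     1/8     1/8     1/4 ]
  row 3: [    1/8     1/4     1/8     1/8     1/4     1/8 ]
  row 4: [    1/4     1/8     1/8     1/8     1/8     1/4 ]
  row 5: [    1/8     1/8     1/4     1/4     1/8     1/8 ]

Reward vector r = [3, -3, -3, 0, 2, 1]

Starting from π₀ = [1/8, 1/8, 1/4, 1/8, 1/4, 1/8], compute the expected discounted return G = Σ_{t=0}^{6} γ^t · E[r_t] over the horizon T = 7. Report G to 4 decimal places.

t=0: π = [0.1250, 0.1250, 0.2500, 0.1250, 0.2500, 0.1250], E[r] = -0.1250, γ^t·E[r] = -0.125000, running G = -0.125000
t=1: π = [0.2031, 0.1563, 0.1719, 0.1406, 0.1406, 0.1875], E[r] = 0.0938, γ^t·E[r] = 0.084375, running G = -0.040625
t=2: π = [0.2070, 0.1680, 0.1699, 0.1484, 0.1426, 0.1641], E[r] = 0.0566, γ^t·E[r] = 0.045879, running G = 0.005254
t=3: π = [0.2107, 0.1694, 0.1667, 0.1455, 0.1436, 0.1641], E[r] = 0.0747, γ^t·E[r] = 0.054461, running G = 0.059715
t=4: π = [0.2116, 0.1695, 0.1664, 0.1455, 0.1432, 0.1638], E[r] = 0.0775, γ^t·E[r] = 0.050817, running G = 0.110533
t=5: π = [0.2117, 0.1696, 0.1663, 0.1455, 0.1432, 0.1637], E[r] = 0.0775, γ^t·E[r] = 0.045787, running G = 0.156320
t=6: π = [0.2118, 0.1697, 0.1662, 0.1455, 0.1432, 0.1637], E[r] = 0.0777, γ^t·E[r] = 0.041288, running G = 0.197608

G = 0.1976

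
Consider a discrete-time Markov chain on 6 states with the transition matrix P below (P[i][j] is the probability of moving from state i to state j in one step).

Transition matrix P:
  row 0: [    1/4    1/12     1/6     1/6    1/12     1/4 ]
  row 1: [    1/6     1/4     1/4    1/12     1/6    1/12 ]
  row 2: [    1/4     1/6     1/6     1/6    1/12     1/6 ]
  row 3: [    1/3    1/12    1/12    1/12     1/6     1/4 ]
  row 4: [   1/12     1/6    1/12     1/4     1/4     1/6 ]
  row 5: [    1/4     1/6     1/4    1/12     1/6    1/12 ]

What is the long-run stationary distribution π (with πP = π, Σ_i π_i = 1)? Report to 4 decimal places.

Balance equations π_j = Σ_i π_i·P[i][j]:
  π_0 = 1/4·π_0 + 1/6·π_1 + 1/4·π_2 + 1/3·π_3 + 1/12·π_4 + 1/4·π_5
  π_1 = 1/12·π_0 + 1/4·π_1 + 1/6·π_2 + 1/12·π_3 + 1/6·π_4 + 1/6·π_5
  π_2 = 1/6·π_0 + 1/4·π_1 + 1/6·π_2 + 1/12·π_3 + 1/12·π_4 + 1/4·π_5
  π_3 = 1/6·π_0 + 1/12·π_1 + 1/6·π_2 + 1/12·π_3 + 1/4·π_4 + 1/12·π_5
  π_4 = 1/12·π_0 + 1/6·π_1 + 1/12·π_2 + 1/6·π_3 + 1/4·π_4 + 1/6·π_5
  normalize: π_0 + π_1 + π_2 + π_3 + π_4 + π_5 = 1
Solving the linear system gives exactly π = [8233/36591, 5437/36591, 2066/12197, 1714/12197, 5341/36591, 2080/12197].

π = [0.2250, 0.1486, 0.1694, 0.1405, 0.1460, 0.1705]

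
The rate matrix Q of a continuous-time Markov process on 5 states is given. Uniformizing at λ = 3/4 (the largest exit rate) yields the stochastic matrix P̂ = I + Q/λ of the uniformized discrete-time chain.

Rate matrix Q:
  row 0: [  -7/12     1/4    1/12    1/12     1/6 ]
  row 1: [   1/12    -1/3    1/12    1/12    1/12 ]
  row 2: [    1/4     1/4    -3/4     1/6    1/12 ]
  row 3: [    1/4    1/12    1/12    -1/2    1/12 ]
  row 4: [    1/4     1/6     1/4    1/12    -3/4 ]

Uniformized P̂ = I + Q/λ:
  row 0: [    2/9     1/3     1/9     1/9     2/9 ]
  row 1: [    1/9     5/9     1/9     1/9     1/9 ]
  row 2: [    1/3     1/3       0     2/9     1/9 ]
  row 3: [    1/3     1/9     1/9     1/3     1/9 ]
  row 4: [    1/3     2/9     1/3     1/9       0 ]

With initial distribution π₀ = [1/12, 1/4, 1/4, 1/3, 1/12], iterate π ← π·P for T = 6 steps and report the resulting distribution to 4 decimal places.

t=0: π = [0.0833, 0.2500, 0.2500, 0.3333, 0.0833]
t=1: π = [0.2685, 0.3056, 0.1019, 0.2130, 0.1111]
t=2: π = [0.2356, 0.3416, 0.1245, 0.1698, 0.1286]
t=3: π = [0.2313, 0.3572, 0.1259, 0.1627, 0.1230]
t=4: π = [0.2283, 0.3629, 0.1245, 0.1612, 0.1231]
t=5: π = [0.2273, 0.3645, 0.1246, 0.1608, 0.1228]
t=6: π = [0.2271, 0.3650, 0.1245, 0.1607, 0.1227]

π = [0.2271, 0.3650, 0.1245, 0.1607, 0.1227]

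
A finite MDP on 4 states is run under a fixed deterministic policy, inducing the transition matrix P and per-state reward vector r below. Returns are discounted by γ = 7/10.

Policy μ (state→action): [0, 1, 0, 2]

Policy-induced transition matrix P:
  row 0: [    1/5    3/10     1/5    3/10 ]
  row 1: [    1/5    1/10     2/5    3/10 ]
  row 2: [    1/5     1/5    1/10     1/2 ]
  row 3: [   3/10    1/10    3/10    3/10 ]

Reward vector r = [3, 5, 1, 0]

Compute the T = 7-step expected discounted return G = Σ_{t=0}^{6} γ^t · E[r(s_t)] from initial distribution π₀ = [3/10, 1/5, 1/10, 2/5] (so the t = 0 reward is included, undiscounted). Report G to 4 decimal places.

G = 5.7438

t=0: π = [0.3000, 0.2000, 0.1000, 0.4000], E[r] = 2.0000, γ^t·E[r] = 2.000000, running G = 2.000000
t=1: π = [0.2400, 0.1700, 0.2700, 0.3200], E[r] = 1.8400, γ^t·E[r] = 1.288000, running G = 3.288000
t=2: π = [0.2320, 0.1750, 0.2390, 0.3540], E[r] = 1.8100, γ^t·E[r] = 0.886900, running G = 4.174900
t=3: π = [0.2354, 0.1703, 0.2465, 0.3478], E[r] = 1.8042, γ^t·E[r] = 0.618841, running G = 4.793741
t=4: π = [0.2348, 0.1717, 0.2442, 0.3493], E[r] = 1.8072, γ^t·E[r] = 0.433904, running G = 5.227645
t=5: π = [0.2349, 0.1714, 0.2449, 0.3488], E[r] = 1.8065, γ^t·E[r] = 0.303622, running G = 5.531267
t=6: π = [0.2349, 0.1715, 0.2447, 0.3490], E[r] = 1.8067, γ^t·E[r] = 0.212554, running G = 5.743821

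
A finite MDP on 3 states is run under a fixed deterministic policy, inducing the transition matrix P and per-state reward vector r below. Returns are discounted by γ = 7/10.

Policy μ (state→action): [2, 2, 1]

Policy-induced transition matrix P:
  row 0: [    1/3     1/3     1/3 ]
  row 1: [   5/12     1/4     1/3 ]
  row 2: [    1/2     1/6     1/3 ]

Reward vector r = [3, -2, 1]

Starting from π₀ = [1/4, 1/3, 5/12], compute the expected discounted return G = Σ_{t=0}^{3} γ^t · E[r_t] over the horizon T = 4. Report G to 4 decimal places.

t=0: π = [0.2500, 0.3333, 0.4167], E[r] = 0.5000, γ^t·E[r] = 0.500000, running G = 0.500000
t=1: π = [0.4306, 0.2361, 0.3333], E[r] = 1.1528, γ^t·E[r] = 0.806944, running G = 1.306944
t=2: π = [0.4086, 0.2581, 0.3333], E[r] = 1.0428, γ^t·E[r] = 0.510984, running G = 1.817928
t=3: π = [0.4104, 0.2563, 0.3333], E[r] = 1.0520, γ^t·E[r] = 0.360832, running G = 2.178760

G = 2.1788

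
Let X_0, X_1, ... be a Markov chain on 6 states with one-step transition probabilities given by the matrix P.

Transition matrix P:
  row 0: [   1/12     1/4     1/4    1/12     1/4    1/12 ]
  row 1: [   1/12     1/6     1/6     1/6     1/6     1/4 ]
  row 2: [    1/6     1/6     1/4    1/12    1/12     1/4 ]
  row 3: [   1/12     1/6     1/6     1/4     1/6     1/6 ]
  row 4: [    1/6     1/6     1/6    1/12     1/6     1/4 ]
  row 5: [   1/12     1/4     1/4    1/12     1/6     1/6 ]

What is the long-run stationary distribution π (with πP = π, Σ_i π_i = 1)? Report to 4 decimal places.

π = [0.1141, 0.1932, 0.2107, 0.1193, 0.1586, 0.2040]

Balance equations π_j = Σ_i π_i·P[i][j]:
  π_0 = 1/12·π_0 + 1/12·π_1 + 1/6·π_2 + 1/12·π_3 + 1/6·π_4 + 1/12·π_5
  π_1 = 1/4·π_0 + 1/6·π_1 + 1/6·π_2 + 1/6·π_3 + 1/6·π_4 + 1/4·π_5
  π_2 = 1/4·π_0 + 1/6·π_1 + 1/4·π_2 + 1/6·π_3 + 1/6·π_4 + 1/4·π_5
  π_3 = 1/12·π_0 + 1/6·π_1 + 1/12·π_2 + 1/4·π_3 + 1/12·π_4 + 1/12·π_5
  π_4 = 1/4·π_0 + 1/6·π_1 + 1/12·π_2 + 1/6·π_3 + 1/6·π_4 + 1/6·π_5
  normalize: π_0 + π_1 + π_2 + π_3 + π_4 + π_5 = 1
Solving the linear system gives exactly π = [2302/20173, 3897/20173, 46764/221903, 2407/20173, 35197/221903, 4116/20173].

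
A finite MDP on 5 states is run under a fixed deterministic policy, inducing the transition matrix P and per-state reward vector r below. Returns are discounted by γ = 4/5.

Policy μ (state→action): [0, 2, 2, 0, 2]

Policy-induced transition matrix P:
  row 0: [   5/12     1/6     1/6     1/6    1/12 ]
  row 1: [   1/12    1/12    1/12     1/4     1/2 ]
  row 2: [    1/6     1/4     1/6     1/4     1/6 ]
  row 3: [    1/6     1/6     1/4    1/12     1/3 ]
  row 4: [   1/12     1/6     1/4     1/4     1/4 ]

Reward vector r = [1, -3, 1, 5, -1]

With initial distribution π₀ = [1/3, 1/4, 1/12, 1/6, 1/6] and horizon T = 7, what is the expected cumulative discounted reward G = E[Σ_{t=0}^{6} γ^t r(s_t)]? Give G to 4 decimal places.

t=0: π = [0.3333, 0.2500, 0.0833, 0.1667, 0.1667], E[r] = 0.3333, γ^t·E[r] = 0.333333, running G = 0.333333
t=1: π = [0.2153, 0.1528, 0.1736, 0.1944, 0.2639], E[r] = 0.6389, γ^t·E[r] = 0.511111, running G = 0.844444
t=2: π = [0.1858, 0.1684, 0.1921, 0.1997, 0.2541], E[r] = 0.6169, γ^t·E[r] = 0.394815, running G = 1.239259
t=3: π = [0.1779, 0.1686, 0.1904, 0.2012, 0.2618], E[r] = 0.6069, γ^t·E[r] = 0.310716, running G = 1.549975
t=4: π = [0.1753, 0.1685, 0.1912, 0.2016, 0.2634], E[r] = 0.6058, γ^t·E[r] = 0.248128, running G = 1.798104
t=5: π = [0.1745, 0.1686, 0.1914, 0.2018, 0.2638], E[r] = 0.6054, γ^t·E[r] = 0.198364, running G = 1.996467
t=6: π = [0.1743, 0.1686, 0.1914, 0.2018, 0.2639], E[r] = 0.6052, γ^t·E[r] = 0.158646, running G = 2.155114

G = 2.1551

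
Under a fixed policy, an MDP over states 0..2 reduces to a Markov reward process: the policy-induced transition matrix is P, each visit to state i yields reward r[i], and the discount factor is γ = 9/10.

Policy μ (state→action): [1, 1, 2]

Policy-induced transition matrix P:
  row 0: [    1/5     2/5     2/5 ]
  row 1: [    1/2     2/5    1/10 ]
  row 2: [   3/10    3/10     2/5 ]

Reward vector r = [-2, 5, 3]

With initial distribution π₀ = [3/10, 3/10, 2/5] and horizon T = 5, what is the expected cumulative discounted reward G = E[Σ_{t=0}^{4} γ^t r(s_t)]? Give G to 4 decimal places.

G = 8.4458

t=0: π = [0.3000, 0.3000, 0.4000], E[r] = 2.1000, γ^t·E[r] = 2.100000, running G = 2.100000
t=1: π = [0.3300, 0.3600, 0.3100], E[r] = 2.0700, γ^t·E[r] = 1.863000, running G = 3.963000
t=2: π = [0.3390, 0.3690, 0.2920], E[r] = 2.0430, γ^t·E[r] = 1.654830, running G = 5.617830
t=3: π = [0.3399, 0.3708, 0.2893], E[r] = 2.0421, γ^t·E[r] = 1.488691, running G = 7.106521
t=4: π = [0.3402, 0.3711, 0.2888], E[r] = 2.0413, γ^t·E[r] = 1.339290, running G = 8.445811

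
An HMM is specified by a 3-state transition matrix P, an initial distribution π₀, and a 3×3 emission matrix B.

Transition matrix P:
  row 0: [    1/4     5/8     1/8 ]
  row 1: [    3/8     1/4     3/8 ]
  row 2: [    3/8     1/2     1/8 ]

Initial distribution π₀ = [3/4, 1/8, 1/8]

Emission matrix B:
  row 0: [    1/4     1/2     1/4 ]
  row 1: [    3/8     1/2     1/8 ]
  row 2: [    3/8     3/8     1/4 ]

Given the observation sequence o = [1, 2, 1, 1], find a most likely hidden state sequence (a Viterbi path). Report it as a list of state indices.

t=0: δ = [3.750e-01, 6.250e-02, 4.688e-02]  (obs o_0=1)
t=1: δ = [2.344e-02, 2.930e-02, 1.172e-02]  ψ = [0, 0, 0]  (obs o_1=2)
t=2: δ = [5.493e-03, 7.324e-03, 4.120e-03]  ψ = [1, 0, 1]  (obs o_2=1)
t=3: δ = [1.373e-03, 1.717e-03, 1.030e-03]  ψ = [1, 0, 1]  (obs o_3=1)
backtrack: best end state = 1; path = [0, 1, 0, 1]

path = [0, 1, 0, 1]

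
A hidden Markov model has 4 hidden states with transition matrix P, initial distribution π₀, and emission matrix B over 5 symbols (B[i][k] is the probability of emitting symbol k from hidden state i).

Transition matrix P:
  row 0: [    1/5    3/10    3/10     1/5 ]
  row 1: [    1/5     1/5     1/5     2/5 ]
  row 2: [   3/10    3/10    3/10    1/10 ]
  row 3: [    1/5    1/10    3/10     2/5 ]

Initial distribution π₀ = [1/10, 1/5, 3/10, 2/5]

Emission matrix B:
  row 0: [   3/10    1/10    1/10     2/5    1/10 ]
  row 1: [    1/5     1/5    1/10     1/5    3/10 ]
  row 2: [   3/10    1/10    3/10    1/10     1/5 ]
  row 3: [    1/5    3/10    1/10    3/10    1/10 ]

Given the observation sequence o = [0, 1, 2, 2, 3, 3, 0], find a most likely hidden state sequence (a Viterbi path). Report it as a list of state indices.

path = [3, 3, 2, 2, 0, 0, 2]

t=0: δ = [3.000e-02, 4.000e-02, 9.000e-02, 8.000e-02]  (obs o_0=0)
t=1: δ = [2.700e-03, 5.400e-03, 2.700e-03, 9.600e-03]  ψ = [2, 2, 2, 3]  (obs o_1=1)
t=2: δ = [1.920e-04, 1.080e-04, 8.640e-04, 3.840e-04]  ψ = [3, 1, 3, 3]  (obs o_2=2)
t=3: δ = [2.592e-05, 2.592e-05, 7.776e-05, 1.536e-05]  ψ = [2, 2, 2, 3]  (obs o_3=2)
t=4: δ = [9.331e-06, 4.666e-06, 2.333e-06, 3.110e-06]  ψ = [2, 2, 2, 1]  (obs o_4=3)
t=5: δ = [7.465e-07, 5.599e-07, 2.799e-07, 5.599e-07]  ψ = [0, 0, 0, 0]  (obs o_5=3)
t=6: δ = [4.479e-08, 4.479e-08, 6.718e-08, 4.479e-08]  ψ = [0, 0, 0, 1]  (obs o_6=0)
backtrack: best end state = 2; path = [3, 3, 2, 2, 0, 0, 2]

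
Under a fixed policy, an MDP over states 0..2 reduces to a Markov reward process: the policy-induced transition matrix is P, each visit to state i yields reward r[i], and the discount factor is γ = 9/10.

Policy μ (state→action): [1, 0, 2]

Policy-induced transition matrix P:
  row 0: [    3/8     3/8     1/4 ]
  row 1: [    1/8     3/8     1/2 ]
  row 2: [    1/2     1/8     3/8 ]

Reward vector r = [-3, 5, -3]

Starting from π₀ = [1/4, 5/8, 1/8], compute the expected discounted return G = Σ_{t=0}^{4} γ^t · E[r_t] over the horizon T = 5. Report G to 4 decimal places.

t=0: π = [0.2500, 0.6250, 0.1250], E[r] = 2.0000, γ^t·E[r] = 2.000000, running G = 2.000000
t=1: π = [0.2344, 0.3438, 0.4219], E[r] = -0.2500, γ^t·E[r] = -0.225000, running G = 1.775000
t=2: π = [0.3418, 0.2695, 0.3887], E[r] = -0.8438, γ^t·E[r] = -0.683438, running G = 1.091563
t=3: π = [0.3562, 0.2778, 0.3660], E[r] = -0.7773, γ^t·E[r] = -0.566684, running G = 0.524879
t=4: π = [0.3513, 0.2835, 0.3652], E[r] = -0.7319, γ^t·E[r] = -0.480222, running G = 0.044657

G = 0.0447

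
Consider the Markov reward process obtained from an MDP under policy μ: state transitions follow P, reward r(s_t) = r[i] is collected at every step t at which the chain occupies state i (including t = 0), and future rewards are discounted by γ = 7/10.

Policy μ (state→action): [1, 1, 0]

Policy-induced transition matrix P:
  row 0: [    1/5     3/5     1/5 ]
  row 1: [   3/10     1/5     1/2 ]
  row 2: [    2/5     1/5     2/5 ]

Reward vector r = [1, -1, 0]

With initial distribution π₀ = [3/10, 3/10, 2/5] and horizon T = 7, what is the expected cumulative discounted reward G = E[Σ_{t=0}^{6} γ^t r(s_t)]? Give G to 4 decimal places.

G = -0.0298

t=0: π = [0.3000, 0.3000, 0.4000], E[r] = 0.0000, γ^t·E[r] = 0.000000, running G = 0.000000
t=1: π = [0.3100, 0.3200, 0.3700], E[r] = -0.0100, γ^t·E[r] = -0.007000, running G = -0.007000
t=2: π = [0.3060, 0.3240, 0.3700], E[r] = -0.0180, γ^t·E[r] = -0.008820, running G = -0.015820
t=3: π = [0.3064, 0.3224, 0.3712], E[r] = -0.0160, γ^t·E[r] = -0.005488, running G = -0.021308
t=4: π = [0.3065, 0.3226, 0.3710], E[r] = -0.0161, γ^t·E[r] = -0.003861, running G = -0.025169
t=5: π = [0.3064, 0.3226, 0.3710], E[r] = -0.0161, γ^t·E[r] = -0.002713, running G = -0.027882
t=6: π = [0.3065, 0.3226, 0.3710], E[r] = -0.0161, γ^t·E[r] = -0.001897, running G = -0.029780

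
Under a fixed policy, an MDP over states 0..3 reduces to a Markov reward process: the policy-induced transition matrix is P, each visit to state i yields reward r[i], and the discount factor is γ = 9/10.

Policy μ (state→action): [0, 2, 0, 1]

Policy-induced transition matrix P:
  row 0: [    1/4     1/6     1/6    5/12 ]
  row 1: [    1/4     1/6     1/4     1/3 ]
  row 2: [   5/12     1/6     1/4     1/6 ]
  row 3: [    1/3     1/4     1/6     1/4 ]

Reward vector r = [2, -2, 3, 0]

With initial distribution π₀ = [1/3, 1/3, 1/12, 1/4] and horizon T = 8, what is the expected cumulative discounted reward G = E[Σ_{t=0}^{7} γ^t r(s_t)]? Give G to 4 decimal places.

G = 4.1225

t=0: π = [0.3333, 0.3333, 0.0833, 0.2500], E[r] = 0.2500, γ^t·E[r] = 0.250000, running G = 0.250000
t=1: π = [0.2847, 0.1875, 0.2014, 0.3264], E[r] = 0.7986, γ^t·E[r] = 0.718750, running G = 0.968750
t=2: π = [0.3108, 0.1939, 0.1991, 0.2963], E[r] = 0.8310, γ^t·E[r] = 0.673125, running G = 1.641875
t=3: π = [0.3079, 0.1914, 0.1994, 0.3014], E[r] = 0.8313, γ^t·E[r] = 0.605988, running G = 2.247863
t=4: π = [0.3083, 0.1918, 0.1992, 0.3006], E[r] = 0.8308, γ^t·E[r] = 0.545107, running G = 2.792971
t=5: π = [0.3083, 0.1917, 0.1993, 0.3008], E[r] = 0.8308, γ^t·E[r] = 0.490597, running G = 3.283567
t=6: π = [0.3083, 0.1917, 0.1992, 0.3007], E[r] = 0.8308, γ^t·E[r] = 0.441535, running G = 3.725102
t=7: π = [0.3083, 0.1917, 0.1992, 0.3008], E[r] = 0.8308, γ^t·E[r] = 0.397382, running G = 4.122484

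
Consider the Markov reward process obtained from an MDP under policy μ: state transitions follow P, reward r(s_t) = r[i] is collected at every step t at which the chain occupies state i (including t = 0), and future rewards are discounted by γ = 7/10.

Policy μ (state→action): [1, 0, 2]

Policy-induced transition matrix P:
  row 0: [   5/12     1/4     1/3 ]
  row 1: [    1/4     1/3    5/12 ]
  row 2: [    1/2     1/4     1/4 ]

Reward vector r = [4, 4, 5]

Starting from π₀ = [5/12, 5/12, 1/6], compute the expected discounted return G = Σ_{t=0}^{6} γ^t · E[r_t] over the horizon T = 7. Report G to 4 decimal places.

t=0: π = [0.4167, 0.4167, 0.1667], E[r] = 4.1667, γ^t·E[r] = 4.166667, running G = 4.166667
t=1: π = [0.3611, 0.2847, 0.3542], E[r] = 4.3542, γ^t·E[r] = 3.047917, running G = 7.214583
t=2: π = [0.3987, 0.2737, 0.3275], E[r] = 4.3275, γ^t·E[r] = 2.120498, running G = 9.335081
t=3: π = [0.3983, 0.2728, 0.3288], E[r] = 4.3288, γ^t·E[r] = 1.484795, running G = 10.819876
t=4: π = [0.3986, 0.2727, 0.3287], E[r] = 4.3287, γ^t·E[r] = 1.039312, running G = 11.859188
t=5: π = [0.3986, 0.2727, 0.3287], E[r] = 4.3287, γ^t·E[r] = 0.727520, running G = 12.586708
t=6: π = [0.3986, 0.2727, 0.3287], E[r] = 4.3287, γ^t·E[r] = 0.509264, running G = 13.095972

G = 13.0960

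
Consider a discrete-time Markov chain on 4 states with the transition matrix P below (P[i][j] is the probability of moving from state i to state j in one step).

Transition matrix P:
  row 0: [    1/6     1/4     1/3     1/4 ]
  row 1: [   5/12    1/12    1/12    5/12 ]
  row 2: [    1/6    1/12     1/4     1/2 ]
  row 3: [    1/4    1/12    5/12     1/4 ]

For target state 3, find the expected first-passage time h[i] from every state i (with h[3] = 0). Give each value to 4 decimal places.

First-step conditioning: h[3] = 0; for i ≠ 3, h[i] = 1 + Σ_k P[i][k]·h[k].
  h[0] = 1 + 1/6·h[0] + 1/4·h[1] + 1/3·h[2]
  h[1] = 1 + 5/12·h[0] + 1/12·h[1] + 1/12·h[2]
  h[2] = 1 + 1/6·h[0] + 1/12·h[1] + 1/4·h[2]
Solving the 3×3 linear system over states ≠ 3 gives exactly h = [2112/731, 1908/731, 1656/731, 0] (h[3] = 0 is the target).

h = [2.8892, 2.6101, 2.2654, 0.0000]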